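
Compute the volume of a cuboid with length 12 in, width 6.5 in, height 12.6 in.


Shape: rectangular prism
l = 12 in, w = 6.5 in, h = 12.6 in
Formula: V = l * w * h
V = 12 * 6.5 * 12.6
V = 78 * 12.6
V = 982.8
982.8 in^3


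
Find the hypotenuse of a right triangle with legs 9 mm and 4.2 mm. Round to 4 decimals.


Shape: right triangle
Legs a = 9 mm, b = 4.2 mm
Formula: c = sqrt(a^2 + b^2)
a^2 = 81, b^2 = 17.64
a^2 + b^2 = 98.64
c = sqrt(98.64)
c = 9.9318
9.9318 mm


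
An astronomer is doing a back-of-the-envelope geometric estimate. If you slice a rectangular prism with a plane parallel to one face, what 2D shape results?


Solid: rectangular prism
Cutting plane: parallel to one face
Visualize the intersection of the plane with the solid's surface.
The boundary of the cut region is a rectangle.
rectangle


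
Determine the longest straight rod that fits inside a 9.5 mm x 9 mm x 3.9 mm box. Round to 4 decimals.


Shape: rectangular box (space diagonal)
l = 9.5 mm, w = 9 mm, h = 3.9 mm
Visualize: the diagonal of the base, then a right triangle with that diagonal and the height.
Formula: d = sqrt(l^2 + w^2 + h^2)
l^2 + w^2 + h^2 = 90.25 + 81 + 15.21 = 186.46
d = sqrt(186.46)
d = 13.655
13.655 mm


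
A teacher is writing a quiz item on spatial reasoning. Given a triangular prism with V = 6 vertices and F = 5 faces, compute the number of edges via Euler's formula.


Polyhedron: triangular prism
Euler's formula for convex polyhedra: V - E + F = 2
Given: V = 6 vertices and F = 5 faces
Solve for E:
E = V + F - 2 = 6 + 5 - 2 = 9
9 edges


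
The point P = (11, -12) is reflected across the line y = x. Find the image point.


Transformation: reflection
Original point: (11, -12)
Rule for reflection over y = x: (x, y) -> (y, x)
Apply: (11, -12) -> (-12, 11)
(-12, 11)


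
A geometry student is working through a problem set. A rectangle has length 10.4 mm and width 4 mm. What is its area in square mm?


Shape: rectangle
Length l = 10.4 mm, Width w = 4 mm
Formula: A = l * w
A = 10.4 * 4
A = 41.6
41.6 mm^2


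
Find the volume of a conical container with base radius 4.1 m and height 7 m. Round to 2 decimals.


Shape: cone
Radius r = 4.1 m, Height h = 7 m
Formula: V = (1/3) * pi * r^2 * h
r^2 = 16.81
pi * r^2 * h = pi * 16.81 * 7 = 117.67 * pi
V = 117.67 * pi / 3
V = 123.22
123.22 m^3


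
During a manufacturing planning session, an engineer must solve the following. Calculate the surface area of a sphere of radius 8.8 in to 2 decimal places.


Shape: sphere
Radius r = 8.8 in
Formula: SA = 4 * pi * r^2
r^2 = 77.44
SA = 4 * pi * 77.44
SA = 309.76 * pi
SA = 973.14
973.14 in^2


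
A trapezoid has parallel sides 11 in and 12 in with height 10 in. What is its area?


Shape: trapezoid
Parallel sides a = 11 in, b = 12 in; Height h = 10 in
Formula: A = (a + b) * h / 2
a + b = 11 + 12 = 23
A = 23 * 10 / 2
A = 230 / 2
A = 115
115 in^2


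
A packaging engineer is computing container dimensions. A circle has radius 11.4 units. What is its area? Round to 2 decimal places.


Shape: circle
Radius r = 11.4 units
Formula: A = pi * r^2
r^2 = 11.4^2 = 129.96
A = pi * 129.96
A = 408.28
408.28 units^2


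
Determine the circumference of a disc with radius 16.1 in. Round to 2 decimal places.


Shape: circle
Radius r = 16.1 in
Formula: C = 2 * pi * r
C = 2 * pi * 16.1
C = 32.2 * pi
C = 101.16
101.16 in


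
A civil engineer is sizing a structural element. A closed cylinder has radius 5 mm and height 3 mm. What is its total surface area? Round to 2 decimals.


Shape: closed cylinder
Radius r = 5 mm, Height h = 3 mm
Formula: SA = 2*pi*r^2 + 2*pi*r*h = 2*pi*r*(r + h)
r + h = 8
2 * r * (r + h) = 2 * 5 * 8 = 80
SA = 80 * pi
SA = 251.33
251.33 mm^2


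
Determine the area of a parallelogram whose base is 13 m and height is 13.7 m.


Shape: parallelogram
Base b = 13 m, Height h = 13.7 m
Formula: A = b * h
A = 13 * 13.7
A = 178.1
178.1 m^2


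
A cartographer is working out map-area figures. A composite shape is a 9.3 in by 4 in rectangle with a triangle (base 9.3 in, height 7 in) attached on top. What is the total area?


Composite shape: rectangle + triangle
Rectangle area = 9.3 * 4 = 37.2
Triangle area = 0.5 * 9.3 * 7 = 32.55
Total = 37.2 + 32.55
Total = 69.75
69.75 in^2


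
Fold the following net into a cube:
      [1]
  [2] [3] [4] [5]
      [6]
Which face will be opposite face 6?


Net: cross layout. Take square 3 as the base (bottom).
Fold the four squares in the horizontal row up around 3: 2 -> left, 4 -> right, 5 wraps to the top.
Fold 1 and 6 up from 3: 1 -> back, 6 -> front.
Opposite pairs are therefore: (1, 6), (2, 4), (3, 5).
Face 6 is opposite face 1.
face 1


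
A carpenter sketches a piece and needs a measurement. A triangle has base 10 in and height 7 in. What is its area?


Shape: triangle
Base b = 10 in, Height h = 7 in
Formula: A = (1/2) * b * h
A = 0.5 * 10 * 7
A = 0.5 * 70
A = 35
35 in^2


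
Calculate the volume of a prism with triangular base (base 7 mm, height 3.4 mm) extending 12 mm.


Shape: triangular prism
Triangle base = 7 mm, triangle height = 3.4 mm, prism length L = 12 mm
Formula: V = (1/2 * b * h_tri) * L
Cross-section area = 0.5 * 7 * 3.4 = 11.9
V = 11.9 * 12
V = 142.8
142.8 mm^3


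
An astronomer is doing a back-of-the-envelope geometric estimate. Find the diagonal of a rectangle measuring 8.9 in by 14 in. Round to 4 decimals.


Shape: rectangle (diagonal via Pythagoras)
Sides: 8.9 in and 14 in
Formula: d = sqrt(l^2 + w^2)
l^2 = 79.21, w^2 = 196
l^2 + w^2 = 275.21
d = sqrt(275.21)
d = 16.5895
16.5895 in


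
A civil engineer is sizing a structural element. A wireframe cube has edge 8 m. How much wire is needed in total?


Shape: cube
Side s = 8 m
A cube has 12 edges, all equal.
Formula: total edge length = 12 * s
Total = 12 * 8
Total = 96
96 m


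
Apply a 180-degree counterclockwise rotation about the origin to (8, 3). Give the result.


Transformation: rotation about the origin
Original point: (8, 3)
Rule for 180 deg: (x, y) -> (-x, -y)
Apply: (8, 3) -> (-8, -3)
(-8, -3)


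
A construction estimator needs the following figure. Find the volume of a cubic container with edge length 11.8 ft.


Shape: cube
Side s = 11.8 ft
Formula: V = s^3
V = 11.8 * 11.8 * 11.8
V = 139.24 * 11.8
V = 1643.032
1643.032 ft^3


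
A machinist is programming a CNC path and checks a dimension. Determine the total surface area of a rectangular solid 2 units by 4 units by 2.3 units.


Shape: rectangular prism
l = 2 units, w = 4 units, h = 2.3 units
Formula: SA = 2(lw + lh + wh)
lw = 8, lh = 4.6, wh = 9.2
lw + lh + wh = 21.8
SA = 2 * 21.8
SA = 43.6
43.6 units^2


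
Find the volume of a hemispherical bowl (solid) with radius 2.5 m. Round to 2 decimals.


Shape: hemisphere (half of a sphere)
Radius r = 2.5 m
Formula: V = (1/2) * (4/3) * pi * r^3 = (2/3) * pi * r^3
r^3 = 15.625
(2/3) * 15.625 = 10.416667
V = 10.416667 * pi
V = 32.72
32.72 m^3


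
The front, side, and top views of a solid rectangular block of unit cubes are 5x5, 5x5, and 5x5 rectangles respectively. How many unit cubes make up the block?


Orthographic views of a solid rectangular block:
Front view 5 x 5 -> length = 5, height = 5
Side view 5 x 5 -> width = 5, height = 5 (consistent)
Top view 5 x 5 -> confirms length = 5, width = 5
The block is 5 x 5 x 5.
Total unit cubes = 5 * 5 * 5 = 125
125 unit cubes


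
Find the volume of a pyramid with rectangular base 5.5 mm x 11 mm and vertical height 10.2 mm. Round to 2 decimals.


Shape: rectangular pyramid
Base: 5.5 mm x 11 mm, Height h = 10.2 mm
Formula: V = (1/3) * base_area * h
base_area = 5.5 * 11 = 60.5
base_area * h = 60.5 * 10.2 = 617.1
V = 617.1 / 3
V = 205.7
205.7 mm^3


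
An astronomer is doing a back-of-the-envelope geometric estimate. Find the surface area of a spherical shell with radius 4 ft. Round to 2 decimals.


Shape: sphere
Radius r = 4 ft
Formula: SA = 4 * pi * r^2
r^2 = 16
SA = 4 * pi * 16
SA = 64 * pi
SA = 201.06
201.06 ft^2


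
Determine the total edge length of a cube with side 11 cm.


Shape: cube
Side s = 11 cm
A cube has 12 edges, all equal.
Formula: total edge length = 12 * s
Total = 12 * 11
Total = 132
132 cm


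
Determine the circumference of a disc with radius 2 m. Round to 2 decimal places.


Shape: circle
Radius r = 2 m
Formula: C = 2 * pi * r
C = 2 * pi * 2
C = 4 * pi
C = 12.57
12.57 m


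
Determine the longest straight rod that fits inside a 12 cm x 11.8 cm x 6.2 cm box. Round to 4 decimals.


Shape: rectangular box (space diagonal)
l = 12 cm, w = 11.8 cm, h = 6.2 cm
Visualize: the diagonal of the base, then a right triangle with that diagonal and the height.
Formula: d = sqrt(l^2 + w^2 + h^2)
l^2 + w^2 + h^2 = 144 + 139.24 + 38.44 = 321.68
d = sqrt(321.68)
d = 17.9354
17.9354 cm


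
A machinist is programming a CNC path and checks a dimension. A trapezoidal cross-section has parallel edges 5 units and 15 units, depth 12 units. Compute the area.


Shape: trapezoid
Parallel sides a = 5 units, b = 15 units; Height h = 12 units
Formula: A = (a + b) * h / 2
a + b = 5 + 15 = 20
A = 20 * 12 / 2
A = 240 / 2
A = 120
120 units^2


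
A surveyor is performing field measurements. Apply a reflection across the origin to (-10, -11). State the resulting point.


Transformation: reflection
Original point: (-10, -11)
Rule for reflection through the origin: (x, y) -> (-x, -y)
Apply: (-10, -11) -> (10, 11)
(10, 11)


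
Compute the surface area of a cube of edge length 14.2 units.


Shape: cube
Side s = 14.2 units
A cube has 6 square faces.
Formula: SA = 6 * s^2
s^2 = 201.64
SA = 6 * 201.64
SA = 1209.84
1209.84 units^2


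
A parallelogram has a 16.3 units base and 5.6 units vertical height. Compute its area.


Shape: parallelogram
Base b = 16.3 units, Height h = 5.6 units
Formula: A = b * h
A = 16.3 * 5.6
A = 91.28
91.28 units^2


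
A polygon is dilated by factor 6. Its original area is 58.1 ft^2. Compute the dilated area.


Linear scale factor k = 6
Original area = 58.1 ft^2
Rule: under a linear scaling by k, areas scale by k^2.
k^2 = 6^2 = 36
New area = 58.1 * 36
New area = 2091.6
2091.6 ft^2


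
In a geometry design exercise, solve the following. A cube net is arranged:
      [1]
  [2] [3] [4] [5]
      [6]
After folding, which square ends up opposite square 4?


Net: cross layout. Take square 3 as the base (bottom).
Fold the four squares in the horizontal row up around 3: 2 -> left, 4 -> right, 5 wraps to the top.
Fold 1 and 6 up from 3: 1 -> back, 6 -> front.
Opposite pairs are therefore: (1, 6), (2, 4), (3, 5).
Face 4 is opposite face 2.
face 2


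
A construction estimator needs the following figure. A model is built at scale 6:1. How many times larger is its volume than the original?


Linear scale factor k = 6
Rule: under a linear scaling by k, volumes scale by k^3.
k^3 = 6 * 6 * 6
k^3 = 36 * 6
k^3 = 216
Volume scales by a factor of 216.
216 (dimensionless)


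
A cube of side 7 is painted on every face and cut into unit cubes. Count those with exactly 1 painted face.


Large cube: 7 x 7 x 7, cut into unit cubes.
n = 7, so n - 2 = 5
Cubes with 1 painted face lie in the interior of each face.
A cube has 6 faces; each contributes (n - 2)^2 = 25 such cubes.
Count = 6 * 25 = 150
150 unit cubes


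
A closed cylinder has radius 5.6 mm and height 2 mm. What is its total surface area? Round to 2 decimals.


Shape: closed cylinder
Radius r = 5.6 mm, Height h = 2 mm
Formula: SA = 2*pi*r^2 + 2*pi*r*h = 2*pi*r*(r + h)
r + h = 7.6
2 * r * (r + h) = 2 * 5.6 * 7.6 = 85.12
SA = 85.12 * pi
SA = 267.41
267.41 mm^2


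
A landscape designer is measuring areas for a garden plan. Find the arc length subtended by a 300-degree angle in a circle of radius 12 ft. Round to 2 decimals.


Shape: circular arc
Radius r = 12 ft, Angle = 300 degrees
Formula: L = (angle/360) * 2 * pi * r
2 * pi * r = 24 * pi
L = (300/360) * 24 * pi
L = 20 * pi
L = 62.83
62.83 ft


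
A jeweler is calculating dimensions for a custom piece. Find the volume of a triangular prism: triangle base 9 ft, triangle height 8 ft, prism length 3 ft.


Shape: triangular prism
Triangle base = 9 ft, triangle height = 8 ft, prism length L = 3 ft
Formula: V = (1/2 * b * h_tri) * L
Cross-section area = 0.5 * 9 * 8 = 36
V = 36 * 3
V = 108
108 ft^3


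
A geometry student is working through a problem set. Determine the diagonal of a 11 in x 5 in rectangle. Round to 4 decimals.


Shape: rectangle (diagonal via Pythagoras)
Sides: 11 in and 5 in
Formula: d = sqrt(l^2 + w^2)
l^2 = 121, w^2 = 25
l^2 + w^2 = 146
d = sqrt(146)
d = 12.083
12.083 in


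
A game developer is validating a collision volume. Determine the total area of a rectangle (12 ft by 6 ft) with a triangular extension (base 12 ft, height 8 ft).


Composite shape: rectangle + triangle
Rectangle area = 12 * 6 = 72
Triangle area = 0.5 * 12 * 8 = 48
Total = 72 + 48
Total = 120
120 ft^2


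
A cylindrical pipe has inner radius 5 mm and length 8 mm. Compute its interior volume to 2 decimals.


Shape: cylinder
Radius r = 5 mm, Height h = 8 mm
Formula: V = pi * r^2 * h
r^2 = 25
V = pi * 25 * 8
V = 200 * pi
V = 628.32
628.32 mm^3


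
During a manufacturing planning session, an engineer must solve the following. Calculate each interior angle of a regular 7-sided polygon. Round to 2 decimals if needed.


Shape: regular heptagon (7 sides)
Formula: interior angle = (n - 2) * 180 / n
(n - 2) = 5
(n - 2) * 180 = 900
angle = 900 / 7
angle = 128.57
128.57 degrees


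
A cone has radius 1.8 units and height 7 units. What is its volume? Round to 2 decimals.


Shape: cone
Radius r = 1.8 units, Height h = 7 units
Formula: V = (1/3) * pi * r^2 * h
r^2 = 3.24
pi * r^2 * h = pi * 3.24 * 7 = 22.68 * pi
V = 22.68 * pi / 3
V = 23.75
23.75 units^3


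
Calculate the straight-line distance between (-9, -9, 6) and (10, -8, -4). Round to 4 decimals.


3D distance between two points
P1 = (-9, -9, 6), P2 = (10, -8, -4)
Formula: d = sqrt((x2-x1)^2 + (y2-y1)^2 + (z2-z1)^2)
dx = 10 - -9 = 19
dy = -8 - -9 = 1
dz = -4 - 6 = -10
dx^2 + dy^2 + dz^2 = 361 + 1 + 100 = 462
d = sqrt(462)
d = 21.4942
21.4942 units


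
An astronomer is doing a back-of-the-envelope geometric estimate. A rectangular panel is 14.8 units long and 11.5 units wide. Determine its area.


Shape: rectangle
Length l = 14.8 units, Width w = 11.5 units
Formula: A = l * w
A = 14.8 * 11.5
A = 170.2
170.2 units^2


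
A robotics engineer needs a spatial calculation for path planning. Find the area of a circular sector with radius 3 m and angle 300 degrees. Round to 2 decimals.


Shape: circular sector
Radius r = 3 m, Angle = 300 degrees
Formula: A = (angle/360) * pi * r^2
r^2 = 9
Fraction of circle = 300/360
A = (300/360) * pi * 9
A = 7.5 * pi
A = 23.56
23.56 m^2


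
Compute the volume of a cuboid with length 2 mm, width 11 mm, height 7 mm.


Shape: rectangular prism
l = 2 mm, w = 11 mm, h = 7 mm
Formula: V = l * w * h
V = 2 * 11 * 7
V = 22 * 7
V = 154
154 mm^3


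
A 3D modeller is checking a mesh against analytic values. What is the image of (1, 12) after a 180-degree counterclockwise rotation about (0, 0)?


Transformation: rotation about the origin
Original point: (1, 12)
Rule for 180 deg: (x, y) -> (-x, -y)
Apply: (1, 12) -> (-1, -12)
(-1, -12)


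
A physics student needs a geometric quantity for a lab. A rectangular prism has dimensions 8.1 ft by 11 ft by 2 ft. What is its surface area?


Shape: rectangular prism
l = 8.1 ft, w = 11 ft, h = 2 ft
Formula: SA = 2(lw + lh + wh)
lw = 89.1, lh = 16.2, wh = 22
lw + lh + wh = 127.3
SA = 2 * 127.3
SA = 254.6
254.6 ft^2


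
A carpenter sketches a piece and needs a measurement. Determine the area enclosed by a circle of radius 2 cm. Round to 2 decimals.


Shape: circle
Radius r = 2 cm
Formula: A = pi * r^2
r^2 = 2^2 = 4
A = pi * 4
A = 12.57
12.57 cm^2


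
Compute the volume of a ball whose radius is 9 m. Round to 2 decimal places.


Shape: sphere
Radius r = 9 m
Formula: V = (4/3) * pi * r^3
r^3 = 729
(4/3) * 729 = 972
V = 972 * pi
V = 3053.63
3053.63 m^3


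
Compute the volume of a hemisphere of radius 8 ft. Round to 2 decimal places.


Shape: hemisphere (half of a sphere)
Radius r = 8 ft
Formula: V = (1/2) * (4/3) * pi * r^3 = (2/3) * pi * r^3
r^3 = 512
(2/3) * 512 = 341.333333
V = 341.333333 * pi
V = 1072.33
1072.33 ft^3


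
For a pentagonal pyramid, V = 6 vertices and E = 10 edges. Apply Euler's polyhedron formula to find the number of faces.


Polyhedron: pentagonal pyramid
Euler's formula for convex polyhedra: V - E + F = 2
Given: V = 6 vertices and E = 10 edges
Solve for F:
F = 2 + E - V = 2 + 10 - 6 = 6
6 faces


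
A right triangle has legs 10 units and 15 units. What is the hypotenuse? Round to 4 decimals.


Shape: right triangle
Legs a = 10 units, b = 15 units
Formula: c = sqrt(a^2 + b^2)
a^2 = 100, b^2 = 225
a^2 + b^2 = 325
c = sqrt(325)
c = 18.0278
18.0278 units


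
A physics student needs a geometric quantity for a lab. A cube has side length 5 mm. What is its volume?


Shape: cube
Side s = 5 mm
Formula: V = s^3
V = 5 * 5 * 5
V = 25 * 5
V = 125
125 mm^3


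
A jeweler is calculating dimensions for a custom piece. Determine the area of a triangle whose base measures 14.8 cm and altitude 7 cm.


Shape: triangle
Base b = 14.8 cm, Height h = 7 cm
Formula: A = (1/2) * b * h
A = 0.5 * 14.8 * 7
A = 0.5 * 103.6
A = 51.8
51.8 cm^2


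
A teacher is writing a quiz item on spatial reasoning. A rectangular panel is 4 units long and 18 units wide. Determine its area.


Shape: rectangle
Length l = 4 units, Width w = 18 units
Formula: A = l * w
A = 4 * 18
A = 72
72 units^2


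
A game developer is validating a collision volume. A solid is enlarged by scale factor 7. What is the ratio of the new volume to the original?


Linear scale factor k = 7
Rule: under a linear scaling by k, volumes scale by k^3.
k^3 = 7 * 7 * 7
k^3 = 49 * 7
k^3 = 343
Volume scales by a factor of 343.
343 (dimensionless)


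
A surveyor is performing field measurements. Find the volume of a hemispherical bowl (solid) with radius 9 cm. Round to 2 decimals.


Shape: hemisphere (half of a sphere)
Radius r = 9 cm
Formula: V = (1/2) * (4/3) * pi * r^3 = (2/3) * pi * r^3
r^3 = 729
(2/3) * 729 = 486
V = 486 * pi
V = 1526.81
1526.81 cm^3


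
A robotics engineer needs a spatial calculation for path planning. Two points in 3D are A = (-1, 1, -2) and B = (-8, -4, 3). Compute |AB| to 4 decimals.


3D distance between two points
P1 = (-1, 1, -2), P2 = (-8, -4, 3)
Formula: d = sqrt((x2-x1)^2 + (y2-y1)^2 + (z2-z1)^2)
dx = -8 - -1 = -7
dy = -4 - 1 = -5
dz = 3 - -2 = 5
dx^2 + dy^2 + dz^2 = 49 + 25 + 25 = 99
d = sqrt(99)
d = 9.9499
9.9499 units


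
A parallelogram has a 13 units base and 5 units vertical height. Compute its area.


Shape: parallelogram
Base b = 13 units, Height h = 5 units
Formula: A = b * h
A = 13 * 5
A = 65
65 units^2


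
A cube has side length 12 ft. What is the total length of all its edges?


Shape: cube
Side s = 12 ft
A cube has 12 edges, all equal.
Formula: total edge length = 12 * s
Total = 12 * 12
Total = 144
144 ft


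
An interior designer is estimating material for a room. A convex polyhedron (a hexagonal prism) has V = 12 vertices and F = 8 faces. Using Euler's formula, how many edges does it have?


Polyhedron: hexagonal prism
Euler's formula for convex polyhedra: V - E + F = 2
Given: V = 12 vertices and F = 8 faces
Solve for E:
E = V + F - 2 = 12 + 8 - 2 = 18
18 edges


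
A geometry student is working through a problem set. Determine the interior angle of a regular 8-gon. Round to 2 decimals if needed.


Shape: regular octagon (8 sides)
Formula: interior angle = (n - 2) * 180 / n
(n - 2) = 6
(n - 2) * 180 = 1080
angle = 1080 / 8
angle = 135
135 degrees


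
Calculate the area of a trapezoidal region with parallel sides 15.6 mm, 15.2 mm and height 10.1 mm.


Shape: trapezoid
Parallel sides a = 15.6 mm, b = 15.2 mm; Height h = 10.1 mm
Formula: A = (a + b) * h / 2
a + b = 15.6 + 15.2 = 30.8
A = 30.8 * 10.1 / 2
A = 311.08 / 2
A = 155.54
155.54 mm^2


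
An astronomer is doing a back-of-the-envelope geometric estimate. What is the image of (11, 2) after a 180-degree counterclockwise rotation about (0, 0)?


Transformation: rotation about the origin
Original point: (11, 2)
Rule for 180 deg: (x, y) -> (-x, -y)
Apply: (11, 2) -> (-11, -2)
(-11, -2)


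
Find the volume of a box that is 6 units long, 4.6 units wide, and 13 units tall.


Shape: rectangular prism
l = 6 units, w = 4.6 units, h = 13 units
Formula: V = l * w * h
V = 6 * 4.6 * 13
V = 27.6 * 13
V = 358.8
358.8 units^3


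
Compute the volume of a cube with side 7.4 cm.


Shape: cube
Side s = 7.4 cm
Formula: V = s^3
V = 7.4 * 7.4 * 7.4
V = 54.76 * 7.4
V = 405.224
405.224 cm^3


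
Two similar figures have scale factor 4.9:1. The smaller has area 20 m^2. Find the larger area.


Linear scale factor k = 4.9
Original area = 20 m^2
Rule: under a linear scaling by k, areas scale by k^2.
k^2 = 4.9^2 = 24.01
New area = 20 * 24.01
New area = 480.2
480.2 m^2


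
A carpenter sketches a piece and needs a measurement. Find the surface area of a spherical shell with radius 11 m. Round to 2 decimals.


Shape: sphere
Radius r = 11 m
Formula: SA = 4 * pi * r^2
r^2 = 121
SA = 4 * pi * 121
SA = 484 * pi
SA = 1520.53
1520.53 m^2


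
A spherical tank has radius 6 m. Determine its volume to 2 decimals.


Shape: sphere
Radius r = 6 m
Formula: V = (4/3) * pi * r^3
r^3 = 216
(4/3) * 216 = 288
V = 288 * pi
V = 904.78
904.78 m^3


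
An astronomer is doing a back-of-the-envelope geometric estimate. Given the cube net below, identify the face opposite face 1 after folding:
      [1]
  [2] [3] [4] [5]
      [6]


Net: cross layout. Take square 3 as the base (bottom).
Fold the four squares in the horizontal row up around 3: 2 -> left, 4 -> right, 5 wraps to the top.
Fold 1 and 6 up from 3: 1 -> back, 6 -> front.
Opposite pairs are therefore: (1, 6), (2, 4), (3, 5).
Face 1 is opposite face 6.
face 6


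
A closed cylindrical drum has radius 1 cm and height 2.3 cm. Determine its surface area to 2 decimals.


Shape: closed cylinder
Radius r = 1 cm, Height h = 2.3 cm
Formula: SA = 2*pi*r^2 + 2*pi*r*h = 2*pi*r*(r + h)
r + h = 3.3
2 * r * (r + h) = 2 * 1 * 3.3 = 6.6
SA = 6.6 * pi
SA = 20.73
20.73 cm^2


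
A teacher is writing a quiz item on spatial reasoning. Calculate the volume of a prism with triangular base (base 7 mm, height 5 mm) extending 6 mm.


Shape: triangular prism
Triangle base = 7 mm, triangle height = 5 mm, prism length L = 6 mm
Formula: V = (1/2 * b * h_tri) * L
Cross-section area = 0.5 * 7 * 5 = 17.5
V = 17.5 * 6
V = 105
105 mm^3


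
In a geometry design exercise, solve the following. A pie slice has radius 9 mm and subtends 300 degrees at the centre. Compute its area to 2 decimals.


Shape: circular sector
Radius r = 9 mm, Angle = 300 degrees
Formula: A = (angle/360) * pi * r^2
r^2 = 81
Fraction of circle = 300/360
A = (300/360) * pi * 81
A = 67.5 * pi
A = 212.06
212.06 mm^2


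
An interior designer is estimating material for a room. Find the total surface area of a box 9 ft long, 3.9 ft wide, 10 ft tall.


Shape: rectangular prism
l = 9 ft, w = 3.9 ft, h = 10 ft
Formula: SA = 2(lw + lh + wh)
lw = 35.1, lh = 90, wh = 39
lw + lh + wh = 164.1
SA = 2 * 164.1
SA = 328.2
328.2 ft^2


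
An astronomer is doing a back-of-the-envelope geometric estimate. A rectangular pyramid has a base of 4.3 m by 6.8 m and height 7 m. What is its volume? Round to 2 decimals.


Shape: rectangular pyramid
Base: 4.3 m x 6.8 m, Height h = 7 m
Formula: V = (1/3) * base_area * h
base_area = 4.3 * 6.8 = 29.24
base_area * h = 29.24 * 7 = 204.68
V = 204.68 / 3
V = 68.23
68.23 m^3


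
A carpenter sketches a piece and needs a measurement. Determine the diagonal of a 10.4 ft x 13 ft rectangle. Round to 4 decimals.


Shape: rectangle (diagonal via Pythagoras)
Sides: 10.4 ft and 13 ft
Formula: d = sqrt(l^2 + w^2)
l^2 = 108.16, w^2 = 169
l^2 + w^2 = 277.16
d = sqrt(277.16)
d = 16.6481
16.6481 ft


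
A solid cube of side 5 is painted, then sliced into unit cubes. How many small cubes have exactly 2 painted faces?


Large cube: 5 x 5 x 5, cut into unit cubes.
n = 5, so n - 2 = 3
Cubes with 2 painted faces lie along the edges, excluding corners.
A cube has 12 edges; each contributes (n - 2) = 3 such cubes.
Count = 12 * 3 = 36
36 unit cubes


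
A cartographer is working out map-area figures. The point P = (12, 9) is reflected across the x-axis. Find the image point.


Transformation: reflection
Original point: (12, 9)
Rule for reflection over the x-axis: (x, y) -> (x, -y)
Apply: (12, 9) -> (12, -9)
(12, -9)


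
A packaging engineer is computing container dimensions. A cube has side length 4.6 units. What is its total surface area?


Shape: cube
Side s = 4.6 units
A cube has 6 square faces.
Formula: SA = 6 * s^2
s^2 = 21.16
SA = 6 * 21.16
SA = 126.96
126.96 units^2


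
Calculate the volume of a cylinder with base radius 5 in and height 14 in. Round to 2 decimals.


Shape: cylinder
Radius r = 5 in, Height h = 14 in
Formula: V = pi * r^2 * h
r^2 = 25
V = pi * 25 * 14
V = 350 * pi
V = 1099.56
1099.56 in^3


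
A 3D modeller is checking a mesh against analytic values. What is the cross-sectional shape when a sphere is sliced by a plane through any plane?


Solid: sphere
Cutting plane: through any plane
Visualize the intersection of the plane with the solid's surface.
The boundary of the cut region is a circle.
circle


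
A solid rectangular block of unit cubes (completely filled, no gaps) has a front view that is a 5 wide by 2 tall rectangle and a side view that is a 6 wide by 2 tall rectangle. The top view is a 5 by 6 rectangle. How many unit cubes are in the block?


Orthographic views of a solid rectangular block:
Front view 5 x 2 -> length = 5, height = 2
Side view 6 x 2 -> width = 6, height = 2 (consistent)
Top view 5 x 6 -> confirms length = 5, width = 6
The block is 5 x 6 x 2.
Total unit cubes = 5 * 6 * 2 = 60
60 unit cubes


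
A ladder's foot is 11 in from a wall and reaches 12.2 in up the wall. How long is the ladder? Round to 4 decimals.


Shape: right triangle
Legs a = 11 in, b = 12.2 in
Formula: c = sqrt(a^2 + b^2)
a^2 = 121, b^2 = 148.84
a^2 + b^2 = 269.84
c = sqrt(269.84)
c = 16.4268
16.4268 in


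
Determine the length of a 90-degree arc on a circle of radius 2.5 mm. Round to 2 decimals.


Shape: circular arc
Radius r = 2.5 mm, Angle = 90 degrees
Formula: L = (angle/360) * 2 * pi * r
2 * pi * r = 5 * pi
L = (90/360) * 5 * pi
L = 1.25 * pi
L = 3.93
3.93 mm


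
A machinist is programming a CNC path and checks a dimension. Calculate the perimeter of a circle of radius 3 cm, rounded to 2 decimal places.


Shape: circle
Radius r = 3 cm
Formula: C = 2 * pi * r
C = 2 * pi * 3
C = 6 * pi
C = 18.85
18.85 cm


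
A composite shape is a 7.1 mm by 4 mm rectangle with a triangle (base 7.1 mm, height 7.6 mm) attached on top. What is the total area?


Composite shape: rectangle + triangle
Rectangle area = 7.1 * 4 = 28.4
Triangle area = 0.5 * 7.1 * 7.6 = 26.98
Total = 28.4 + 26.98
Total = 55.38
55.38 mm^2


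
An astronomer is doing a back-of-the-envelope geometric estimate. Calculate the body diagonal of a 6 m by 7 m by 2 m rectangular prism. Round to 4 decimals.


Shape: rectangular box (space diagonal)
l = 6 m, w = 7 m, h = 2 m
Visualize: the diagonal of the base, then a right triangle with that diagonal and the height.
Formula: d = sqrt(l^2 + w^2 + h^2)
l^2 + w^2 + h^2 = 36 + 49 + 4 = 89
d = sqrt(89)
d = 9.434
9.434 m


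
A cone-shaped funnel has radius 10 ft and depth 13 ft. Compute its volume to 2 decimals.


Shape: cone
Radius r = 10 ft, Height h = 13 ft
Formula: V = (1/3) * pi * r^2 * h
r^2 = 100
pi * r^2 * h = pi * 100 * 13 = 1300 * pi
V = 1300 * pi / 3
V = 1361.36
1361.36 ft^3


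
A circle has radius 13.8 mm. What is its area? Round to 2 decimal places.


Shape: circle
Radius r = 13.8 mm
Formula: A = pi * r^2
r^2 = 13.8^2 = 190.44
A = pi * 190.44
A = 598.28
598.28 mm^2


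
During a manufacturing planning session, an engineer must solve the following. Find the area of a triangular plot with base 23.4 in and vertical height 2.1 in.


Shape: triangle
Base b = 23.4 in, Height h = 2.1 in
Formula: A = (1/2) * b * h
A = 0.5 * 23.4 * 2.1
A = 0.5 * 49.14
A = 24.57
24.57 in^2


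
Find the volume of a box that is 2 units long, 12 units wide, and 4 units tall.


Shape: rectangular prism
l = 2 units, w = 12 units, h = 4 units
Formula: V = l * w * h
V = 2 * 12 * 4
V = 24 * 4
V = 96
96 units^3


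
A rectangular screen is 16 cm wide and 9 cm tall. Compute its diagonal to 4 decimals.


Shape: rectangle (diagonal via Pythagoras)
Sides: 16 cm and 9 cm
Formula: d = sqrt(l^2 + w^2)
l^2 = 256, w^2 = 81
l^2 + w^2 = 337
d = sqrt(337)
d = 18.3576
18.3576 cm


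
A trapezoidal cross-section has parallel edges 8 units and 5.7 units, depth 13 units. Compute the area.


Shape: trapezoid
Parallel sides a = 8 units, b = 5.7 units; Height h = 13 units
Formula: A = (a + b) * h / 2
a + b = 8 + 5.7 = 13.7
A = 13.7 * 13 / 2
A = 178.1 / 2
A = 89.05
89.05 units^2


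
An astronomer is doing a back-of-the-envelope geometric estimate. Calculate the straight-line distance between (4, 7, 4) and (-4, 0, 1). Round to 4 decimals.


3D distance between two points
P1 = (4, 7, 4), P2 = (-4, 0, 1)
Formula: d = sqrt((x2-x1)^2 + (y2-y1)^2 + (z2-z1)^2)
dx = -4 - 4 = -8
dy = 0 - 7 = -7
dz = 1 - 4 = -3
dx^2 + dy^2 + dz^2 = 64 + 49 + 9 = 122
d = sqrt(122)
d = 11.0454
11.0454 units


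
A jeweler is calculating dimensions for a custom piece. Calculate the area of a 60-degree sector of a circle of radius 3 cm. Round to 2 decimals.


Shape: circular sector
Radius r = 3 cm, Angle = 60 degrees
Formula: A = (angle/360) * pi * r^2
r^2 = 9
Fraction of circle = 60/360
A = (60/360) * pi * 9
A = 1.5 * pi
A = 4.71
4.71 cm^2


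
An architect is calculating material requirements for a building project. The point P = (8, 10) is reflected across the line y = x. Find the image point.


Transformation: reflection
Original point: (8, 10)
Rule for reflection over y = x: (x, y) -> (y, x)
Apply: (8, 10) -> (10, 8)
(10, 8)


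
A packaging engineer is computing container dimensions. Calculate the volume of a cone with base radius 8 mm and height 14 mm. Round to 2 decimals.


Shape: cone
Radius r = 8 mm, Height h = 14 mm
Formula: V = (1/3) * pi * r^2 * h
r^2 = 64
pi * r^2 * h = pi * 64 * 14 = 896 * pi
V = 896 * pi / 3
V = 938.29
938.29 mm^3


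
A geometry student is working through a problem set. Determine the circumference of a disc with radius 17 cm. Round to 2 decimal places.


Shape: circle
Radius r = 17 cm
Formula: C = 2 * pi * r
C = 2 * pi * 17
C = 34 * pi
C = 106.81
106.81 cm


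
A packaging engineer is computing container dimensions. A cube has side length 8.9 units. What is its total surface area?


Shape: cube
Side s = 8.9 units
A cube has 6 square faces.
Formula: SA = 6 * s^2
s^2 = 79.21
SA = 6 * 79.21
SA = 475.26
475.26 units^2


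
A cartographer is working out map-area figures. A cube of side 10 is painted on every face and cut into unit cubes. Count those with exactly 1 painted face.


Large cube: 10 x 10 x 10, cut into unit cubes.
n = 10, so n - 2 = 8
Cubes with 1 painted face lie in the interior of each face.
A cube has 6 faces; each contributes (n - 2)^2 = 64 such cubes.
Count = 6 * 64 = 384
384 unit cubes


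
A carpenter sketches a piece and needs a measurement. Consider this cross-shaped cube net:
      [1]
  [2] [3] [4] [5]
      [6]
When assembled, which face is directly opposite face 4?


Net: cross layout. Take square 3 as the base (bottom).
Fold the four squares in the horizontal row up around 3: 2 -> left, 4 -> right, 5 wraps to the top.
Fold 1 and 6 up from 3: 1 -> back, 6 -> front.
Opposite pairs are therefore: (1, 6), (2, 4), (3, 5).
Face 4 is opposite face 2.
face 2


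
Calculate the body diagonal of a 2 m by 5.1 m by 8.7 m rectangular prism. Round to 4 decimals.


Shape: rectangular box (space diagonal)
l = 2 m, w = 5.1 m, h = 8.7 m
Visualize: the diagonal of the base, then a right triangle with that diagonal and the height.
Formula: d = sqrt(l^2 + w^2 + h^2)
l^2 + w^2 + h^2 = 4 + 26.01 + 75.69 = 105.7
d = sqrt(105.7)
d = 10.2811
10.2811 m


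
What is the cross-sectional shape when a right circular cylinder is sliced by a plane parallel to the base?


Solid: right circular cylinder
Cutting plane: parallel to the base
Visualize the intersection of the plane with the solid's surface.
The boundary of the cut region is a circle.
circle


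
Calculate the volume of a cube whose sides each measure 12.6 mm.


Shape: cube
Side s = 12.6 mm
Formula: V = s^3
V = 12.6 * 12.6 * 12.6
V = 158.76 * 12.6
V = 2000.376
2000.376 mm^3


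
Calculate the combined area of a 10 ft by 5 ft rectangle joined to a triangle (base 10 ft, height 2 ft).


Composite shape: rectangle + triangle
Rectangle area = 10 * 5 = 50
Triangle area = 0.5 * 10 * 2 = 10
Total = 50 + 10
Total = 60
60 ft^2


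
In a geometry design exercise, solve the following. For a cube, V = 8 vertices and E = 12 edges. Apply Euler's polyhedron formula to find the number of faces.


Polyhedron: cube
Euler's formula for convex polyhedra: V - E + F = 2
Given: V = 8 vertices and E = 12 edges
Solve for F:
F = 2 + E - V = 2 + 12 - 8 = 6
6 faces


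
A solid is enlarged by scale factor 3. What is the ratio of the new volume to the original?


Linear scale factor k = 3
Rule: under a linear scaling by k, volumes scale by k^3.
k^3 = 3 * 3 * 3
k^3 = 9 * 3
k^3 = 27
Volume scales by a factor of 27.
27 (dimensionless)


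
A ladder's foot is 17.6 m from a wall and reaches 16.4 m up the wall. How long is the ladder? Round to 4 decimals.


Shape: right triangle
Legs a = 17.6 m, b = 16.4 m
Formula: c = sqrt(a^2 + b^2)
a^2 = 309.76, b^2 = 268.96
a^2 + b^2 = 578.72
c = sqrt(578.72)
c = 24.0566
24.0566 m


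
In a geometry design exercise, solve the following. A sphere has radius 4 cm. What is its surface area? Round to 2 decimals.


Shape: sphere
Radius r = 4 cm
Formula: SA = 4 * pi * r^2
r^2 = 16
SA = 4 * pi * 16
SA = 64 * pi
SA = 201.06
201.06 cm^2


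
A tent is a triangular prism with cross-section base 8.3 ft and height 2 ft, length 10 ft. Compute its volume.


Shape: triangular prism
Triangle base = 8.3 ft, triangle height = 2 ft, prism length L = 10 ft
Formula: V = (1/2 * b * h_tri) * L
Cross-section area = 0.5 * 8.3 * 2 = 8.3
V = 8.3 * 10
V = 83
83 ft^3


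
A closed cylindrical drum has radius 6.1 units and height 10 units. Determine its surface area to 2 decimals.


Shape: closed cylinder
Radius r = 6.1 units, Height h = 10 units
Formula: SA = 2*pi*r^2 + 2*pi*r*h = 2*pi*r*(r + h)
r + h = 16.1
2 * r * (r + h) = 2 * 6.1 * 16.1 = 196.42
SA = 196.42 * pi
SA = 617.07
617.07 units^2


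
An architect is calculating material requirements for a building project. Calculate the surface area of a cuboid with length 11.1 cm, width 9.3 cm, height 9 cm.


Shape: rectangular prism
l = 11.1 cm, w = 9.3 cm, h = 9 cm
Formula: SA = 2(lw + lh + wh)
lw = 103.23, lh = 99.9, wh = 83.7
lw + lh + wh = 286.83
SA = 2 * 286.83
SA = 573.66
573.66 cm^2


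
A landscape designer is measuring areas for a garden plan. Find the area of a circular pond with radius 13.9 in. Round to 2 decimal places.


Shape: circle
Radius r = 13.9 in
Formula: A = pi * r^2
r^2 = 13.9^2 = 193.21
A = pi * 193.21
A = 606.99
606.99 in^2


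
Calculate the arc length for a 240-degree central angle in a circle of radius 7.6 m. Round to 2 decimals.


Shape: circular arc
Radius r = 7.6 m, Angle = 240 degrees
Formula: L = (angle/360) * 2 * pi * r
2 * pi * r = 15.2 * pi
L = (240/360) * 15.2 * pi
L = 10.133333 * pi
L = 31.83
31.83 m


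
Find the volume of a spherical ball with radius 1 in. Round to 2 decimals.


Shape: sphere
Radius r = 1 in
Formula: V = (4/3) * pi * r^3
r^3 = 1
(4/3) * 1 = 1.333333
V = 1.333333 * pi
V = 4.19
4.19 in^3


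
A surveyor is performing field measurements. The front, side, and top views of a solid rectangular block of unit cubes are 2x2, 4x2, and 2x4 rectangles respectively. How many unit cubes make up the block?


Orthographic views of a solid rectangular block:
Front view 2 x 2 -> length = 2, height = 2
Side view 4 x 2 -> width = 4, height = 2 (consistent)
Top view 2 x 4 -> confirms length = 2, width = 4
The block is 2 x 4 x 2.
Total unit cubes = 2 * 4 * 2 = 16
16 unit cubes


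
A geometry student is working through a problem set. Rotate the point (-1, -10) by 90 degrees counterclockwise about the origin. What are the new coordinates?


Transformation: rotation about the origin
Original point: (-1, -10)
Rule for 90 deg counterclockwise: (x, y) -> (-y, x)
Apply: (-1, -10) -> (10, -1)
(10, -1)


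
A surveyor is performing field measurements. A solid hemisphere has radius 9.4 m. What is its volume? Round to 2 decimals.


Shape: hemisphere (half of a sphere)
Radius r = 9.4 m
Formula: V = (1/2) * (4/3) * pi * r^3 = (2/3) * pi * r^3
r^3 = 830.584
(2/3) * 830.584 = 553.722667
V = 553.722667 * pi
V = 1739.57
1739.57 m^3


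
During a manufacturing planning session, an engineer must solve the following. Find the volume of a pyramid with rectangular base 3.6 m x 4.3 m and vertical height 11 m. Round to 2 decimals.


Shape: rectangular pyramid
Base: 3.6 m x 4.3 m, Height h = 11 m
Formula: V = (1/3) * base_area * h
base_area = 3.6 * 4.3 = 15.48
base_area * h = 15.48 * 11 = 170.28
V = 170.28 / 3
V = 56.76
56.76 m^3


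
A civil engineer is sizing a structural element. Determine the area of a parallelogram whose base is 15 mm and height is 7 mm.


Shape: parallelogram
Base b = 15 mm, Height h = 7 mm
Formula: A = b * h
A = 15 * 7
A = 105
105 mm^2


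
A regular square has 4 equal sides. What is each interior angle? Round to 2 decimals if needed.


Shape: regular square (4 sides)
Formula: interior angle = (n - 2) * 180 / n
(n - 2) = 2
(n - 2) * 180 = 360
angle = 360 / 4
angle = 90
90 degrees


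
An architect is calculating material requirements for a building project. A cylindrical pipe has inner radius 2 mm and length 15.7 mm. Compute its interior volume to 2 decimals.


Shape: cylinder
Radius r = 2 mm, Height h = 15.7 mm
Formula: V = pi * r^2 * h
r^2 = 4
V = pi * 4 * 15.7
V = 62.8 * pi
V = 197.29
197.29 mm^3


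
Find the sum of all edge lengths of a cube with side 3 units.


Shape: cube
Side s = 3 units
A cube has 12 edges, all equal.
Formula: total edge length = 12 * s
Total = 12 * 3
Total = 36
36 units


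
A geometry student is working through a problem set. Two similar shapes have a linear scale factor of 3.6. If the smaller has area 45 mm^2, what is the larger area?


Linear scale factor k = 3.6
Original area = 45 mm^2
Rule: under a linear scaling by k, areas scale by k^2.
k^2 = 3.6^2 = 12.96
New area = 45 * 12.96
New area = 583.2
583.2 mm^2


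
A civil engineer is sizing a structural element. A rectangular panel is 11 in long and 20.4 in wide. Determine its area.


Shape: rectangle
Length l = 11 in, Width w = 20.4 in
Formula: A = l * w
A = 11 * 20.4
A = 224.4
224.4 in^2


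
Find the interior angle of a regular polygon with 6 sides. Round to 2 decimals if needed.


Shape: regular hexagon (6 sides)
Formula: interior angle = (n - 2) * 180 / n
(n - 2) = 4
(n - 2) * 180 = 720
angle = 720 / 6
angle = 120
120 degrees


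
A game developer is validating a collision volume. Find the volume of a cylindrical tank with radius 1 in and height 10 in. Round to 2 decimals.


Shape: cylinder
Radius r = 1 in, Height h = 10 in
Formula: V = pi * r^2 * h
r^2 = 1
V = pi * 1 * 10
V = 10 * pi
V = 31.42
31.42 in^3


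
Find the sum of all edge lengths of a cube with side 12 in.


Shape: cube
Side s = 12 in
A cube has 12 edges, all equal.
Formula: total edge length = 12 * s
Total = 12 * 12
Total = 144
144 in
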